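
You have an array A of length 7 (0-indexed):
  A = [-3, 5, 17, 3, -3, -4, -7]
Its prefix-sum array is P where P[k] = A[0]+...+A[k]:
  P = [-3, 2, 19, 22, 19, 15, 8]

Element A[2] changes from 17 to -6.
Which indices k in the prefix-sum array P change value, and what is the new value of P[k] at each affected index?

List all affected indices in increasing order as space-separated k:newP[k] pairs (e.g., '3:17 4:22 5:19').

Answer: 2:-4 3:-1 4:-4 5:-8 6:-15

Derivation:
P[k] = A[0] + ... + A[k]
P[k] includes A[2] iff k >= 2
Affected indices: 2, 3, ..., 6; delta = -23
  P[2]: 19 + -23 = -4
  P[3]: 22 + -23 = -1
  P[4]: 19 + -23 = -4
  P[5]: 15 + -23 = -8
  P[6]: 8 + -23 = -15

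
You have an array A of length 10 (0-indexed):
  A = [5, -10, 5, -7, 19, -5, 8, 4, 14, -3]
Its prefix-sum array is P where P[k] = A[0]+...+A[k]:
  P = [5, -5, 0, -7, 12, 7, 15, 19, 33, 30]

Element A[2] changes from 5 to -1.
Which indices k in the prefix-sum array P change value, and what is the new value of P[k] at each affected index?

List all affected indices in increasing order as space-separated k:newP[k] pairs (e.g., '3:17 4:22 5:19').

Answer: 2:-6 3:-13 4:6 5:1 6:9 7:13 8:27 9:24

Derivation:
P[k] = A[0] + ... + A[k]
P[k] includes A[2] iff k >= 2
Affected indices: 2, 3, ..., 9; delta = -6
  P[2]: 0 + -6 = -6
  P[3]: -7 + -6 = -13
  P[4]: 12 + -6 = 6
  P[5]: 7 + -6 = 1
  P[6]: 15 + -6 = 9
  P[7]: 19 + -6 = 13
  P[8]: 33 + -6 = 27
  P[9]: 30 + -6 = 24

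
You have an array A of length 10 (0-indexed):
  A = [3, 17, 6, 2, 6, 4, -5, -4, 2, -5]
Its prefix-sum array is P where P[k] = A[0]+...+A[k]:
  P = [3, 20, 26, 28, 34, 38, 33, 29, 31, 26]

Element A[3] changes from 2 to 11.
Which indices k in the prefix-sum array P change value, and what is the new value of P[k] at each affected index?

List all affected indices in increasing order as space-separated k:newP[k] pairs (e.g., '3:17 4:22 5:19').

Answer: 3:37 4:43 5:47 6:42 7:38 8:40 9:35

Derivation:
P[k] = A[0] + ... + A[k]
P[k] includes A[3] iff k >= 3
Affected indices: 3, 4, ..., 9; delta = 9
  P[3]: 28 + 9 = 37
  P[4]: 34 + 9 = 43
  P[5]: 38 + 9 = 47
  P[6]: 33 + 9 = 42
  P[7]: 29 + 9 = 38
  P[8]: 31 + 9 = 40
  P[9]: 26 + 9 = 35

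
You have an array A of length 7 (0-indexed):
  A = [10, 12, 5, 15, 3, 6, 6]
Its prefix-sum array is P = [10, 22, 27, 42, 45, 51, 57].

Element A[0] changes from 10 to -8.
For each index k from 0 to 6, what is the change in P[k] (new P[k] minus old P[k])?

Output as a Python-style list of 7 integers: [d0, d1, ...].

Answer: [-18, -18, -18, -18, -18, -18, -18]

Derivation:
Element change: A[0] 10 -> -8, delta = -18
For k < 0: P[k] unchanged, delta_P[k] = 0
For k >= 0: P[k] shifts by exactly -18
Delta array: [-18, -18, -18, -18, -18, -18, -18]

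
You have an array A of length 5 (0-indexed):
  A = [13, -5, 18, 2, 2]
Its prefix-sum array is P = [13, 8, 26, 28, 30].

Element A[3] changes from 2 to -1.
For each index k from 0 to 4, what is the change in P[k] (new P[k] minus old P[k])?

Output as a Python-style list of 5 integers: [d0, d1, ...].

Answer: [0, 0, 0, -3, -3]

Derivation:
Element change: A[3] 2 -> -1, delta = -3
For k < 3: P[k] unchanged, delta_P[k] = 0
For k >= 3: P[k] shifts by exactly -3
Delta array: [0, 0, 0, -3, -3]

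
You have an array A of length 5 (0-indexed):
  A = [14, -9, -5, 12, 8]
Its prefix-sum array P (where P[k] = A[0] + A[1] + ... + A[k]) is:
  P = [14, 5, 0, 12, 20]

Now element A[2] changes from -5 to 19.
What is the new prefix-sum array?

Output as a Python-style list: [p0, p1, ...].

Change: A[2] -5 -> 19, delta = 24
P[k] for k < 2: unchanged (A[2] not included)
P[k] for k >= 2: shift by delta = 24
  P[0] = 14 + 0 = 14
  P[1] = 5 + 0 = 5
  P[2] = 0 + 24 = 24
  P[3] = 12 + 24 = 36
  P[4] = 20 + 24 = 44

Answer: [14, 5, 24, 36, 44]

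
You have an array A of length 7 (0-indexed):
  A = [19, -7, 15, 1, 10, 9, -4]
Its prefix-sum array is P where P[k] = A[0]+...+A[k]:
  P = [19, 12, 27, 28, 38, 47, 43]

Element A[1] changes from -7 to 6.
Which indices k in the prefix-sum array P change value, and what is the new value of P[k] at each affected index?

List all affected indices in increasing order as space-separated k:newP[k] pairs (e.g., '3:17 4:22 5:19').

P[k] = A[0] + ... + A[k]
P[k] includes A[1] iff k >= 1
Affected indices: 1, 2, ..., 6; delta = 13
  P[1]: 12 + 13 = 25
  P[2]: 27 + 13 = 40
  P[3]: 28 + 13 = 41
  P[4]: 38 + 13 = 51
  P[5]: 47 + 13 = 60
  P[6]: 43 + 13 = 56

Answer: 1:25 2:40 3:41 4:51 5:60 6:56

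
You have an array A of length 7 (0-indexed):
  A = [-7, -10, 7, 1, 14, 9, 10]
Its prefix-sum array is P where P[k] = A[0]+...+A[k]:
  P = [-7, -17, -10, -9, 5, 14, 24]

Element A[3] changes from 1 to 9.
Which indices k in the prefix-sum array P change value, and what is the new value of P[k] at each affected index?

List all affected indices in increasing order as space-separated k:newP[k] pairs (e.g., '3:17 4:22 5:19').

P[k] = A[0] + ... + A[k]
P[k] includes A[3] iff k >= 3
Affected indices: 3, 4, ..., 6; delta = 8
  P[3]: -9 + 8 = -1
  P[4]: 5 + 8 = 13
  P[5]: 14 + 8 = 22
  P[6]: 24 + 8 = 32

Answer: 3:-1 4:13 5:22 6:32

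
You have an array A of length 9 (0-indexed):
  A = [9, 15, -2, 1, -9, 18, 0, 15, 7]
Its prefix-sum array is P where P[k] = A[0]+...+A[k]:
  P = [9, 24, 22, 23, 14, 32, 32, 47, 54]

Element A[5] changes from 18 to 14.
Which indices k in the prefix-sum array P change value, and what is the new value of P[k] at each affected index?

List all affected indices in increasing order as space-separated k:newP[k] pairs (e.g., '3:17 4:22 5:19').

Answer: 5:28 6:28 7:43 8:50

Derivation:
P[k] = A[0] + ... + A[k]
P[k] includes A[5] iff k >= 5
Affected indices: 5, 6, ..., 8; delta = -4
  P[5]: 32 + -4 = 28
  P[6]: 32 + -4 = 28
  P[7]: 47 + -4 = 43
  P[8]: 54 + -4 = 50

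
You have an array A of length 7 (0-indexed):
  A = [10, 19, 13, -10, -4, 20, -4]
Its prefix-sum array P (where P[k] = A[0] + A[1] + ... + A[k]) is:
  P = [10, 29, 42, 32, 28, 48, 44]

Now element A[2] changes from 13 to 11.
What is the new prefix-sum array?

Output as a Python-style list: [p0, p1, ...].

Change: A[2] 13 -> 11, delta = -2
P[k] for k < 2: unchanged (A[2] not included)
P[k] for k >= 2: shift by delta = -2
  P[0] = 10 + 0 = 10
  P[1] = 29 + 0 = 29
  P[2] = 42 + -2 = 40
  P[3] = 32 + -2 = 30
  P[4] = 28 + -2 = 26
  P[5] = 48 + -2 = 46
  P[6] = 44 + -2 = 42

Answer: [10, 29, 40, 30, 26, 46, 42]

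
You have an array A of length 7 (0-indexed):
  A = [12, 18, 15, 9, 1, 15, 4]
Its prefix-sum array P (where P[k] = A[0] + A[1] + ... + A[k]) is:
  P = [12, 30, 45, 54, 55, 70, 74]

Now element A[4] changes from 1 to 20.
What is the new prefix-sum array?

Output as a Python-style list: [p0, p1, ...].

Answer: [12, 30, 45, 54, 74, 89, 93]

Derivation:
Change: A[4] 1 -> 20, delta = 19
P[k] for k < 4: unchanged (A[4] not included)
P[k] for k >= 4: shift by delta = 19
  P[0] = 12 + 0 = 12
  P[1] = 30 + 0 = 30
  P[2] = 45 + 0 = 45
  P[3] = 54 + 0 = 54
  P[4] = 55 + 19 = 74
  P[5] = 70 + 19 = 89
  P[6] = 74 + 19 = 93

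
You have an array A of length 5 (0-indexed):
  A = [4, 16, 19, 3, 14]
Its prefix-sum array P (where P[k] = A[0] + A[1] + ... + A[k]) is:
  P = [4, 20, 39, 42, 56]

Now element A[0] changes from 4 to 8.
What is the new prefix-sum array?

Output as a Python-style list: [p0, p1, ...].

Answer: [8, 24, 43, 46, 60]

Derivation:
Change: A[0] 4 -> 8, delta = 4
P[k] for k < 0: unchanged (A[0] not included)
P[k] for k >= 0: shift by delta = 4
  P[0] = 4 + 4 = 8
  P[1] = 20 + 4 = 24
  P[2] = 39 + 4 = 43
  P[3] = 42 + 4 = 46
  P[4] = 56 + 4 = 60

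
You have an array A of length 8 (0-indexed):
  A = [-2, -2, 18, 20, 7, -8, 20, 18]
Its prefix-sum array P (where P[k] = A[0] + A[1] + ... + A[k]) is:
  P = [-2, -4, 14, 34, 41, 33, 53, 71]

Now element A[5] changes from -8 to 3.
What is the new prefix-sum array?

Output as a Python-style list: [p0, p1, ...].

Answer: [-2, -4, 14, 34, 41, 44, 64, 82]

Derivation:
Change: A[5] -8 -> 3, delta = 11
P[k] for k < 5: unchanged (A[5] not included)
P[k] for k >= 5: shift by delta = 11
  P[0] = -2 + 0 = -2
  P[1] = -4 + 0 = -4
  P[2] = 14 + 0 = 14
  P[3] = 34 + 0 = 34
  P[4] = 41 + 0 = 41
  P[5] = 33 + 11 = 44
  P[6] = 53 + 11 = 64
  P[7] = 71 + 11 = 82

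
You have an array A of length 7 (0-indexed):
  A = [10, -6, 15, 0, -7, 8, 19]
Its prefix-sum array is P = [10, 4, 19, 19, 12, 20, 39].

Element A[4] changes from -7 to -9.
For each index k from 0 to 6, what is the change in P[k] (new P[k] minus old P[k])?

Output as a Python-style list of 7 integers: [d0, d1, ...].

Answer: [0, 0, 0, 0, -2, -2, -2]

Derivation:
Element change: A[4] -7 -> -9, delta = -2
For k < 4: P[k] unchanged, delta_P[k] = 0
For k >= 4: P[k] shifts by exactly -2
Delta array: [0, 0, 0, 0, -2, -2, -2]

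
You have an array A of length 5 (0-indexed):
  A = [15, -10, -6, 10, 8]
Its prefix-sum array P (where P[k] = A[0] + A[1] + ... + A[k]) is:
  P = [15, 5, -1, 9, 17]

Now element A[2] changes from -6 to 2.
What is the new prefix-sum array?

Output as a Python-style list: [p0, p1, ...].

Change: A[2] -6 -> 2, delta = 8
P[k] for k < 2: unchanged (A[2] not included)
P[k] for k >= 2: shift by delta = 8
  P[0] = 15 + 0 = 15
  P[1] = 5 + 0 = 5
  P[2] = -1 + 8 = 7
  P[3] = 9 + 8 = 17
  P[4] = 17 + 8 = 25

Answer: [15, 5, 7, 17, 25]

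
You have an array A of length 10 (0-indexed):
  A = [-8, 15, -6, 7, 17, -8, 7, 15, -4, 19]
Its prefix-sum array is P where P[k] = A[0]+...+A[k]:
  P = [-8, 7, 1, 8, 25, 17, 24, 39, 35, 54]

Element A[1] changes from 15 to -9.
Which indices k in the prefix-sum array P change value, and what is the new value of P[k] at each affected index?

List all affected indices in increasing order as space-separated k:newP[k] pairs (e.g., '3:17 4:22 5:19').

P[k] = A[0] + ... + A[k]
P[k] includes A[1] iff k >= 1
Affected indices: 1, 2, ..., 9; delta = -24
  P[1]: 7 + -24 = -17
  P[2]: 1 + -24 = -23
  P[3]: 8 + -24 = -16
  P[4]: 25 + -24 = 1
  P[5]: 17 + -24 = -7
  P[6]: 24 + -24 = 0
  P[7]: 39 + -24 = 15
  P[8]: 35 + -24 = 11
  P[9]: 54 + -24 = 30

Answer: 1:-17 2:-23 3:-16 4:1 5:-7 6:0 7:15 8:11 9:30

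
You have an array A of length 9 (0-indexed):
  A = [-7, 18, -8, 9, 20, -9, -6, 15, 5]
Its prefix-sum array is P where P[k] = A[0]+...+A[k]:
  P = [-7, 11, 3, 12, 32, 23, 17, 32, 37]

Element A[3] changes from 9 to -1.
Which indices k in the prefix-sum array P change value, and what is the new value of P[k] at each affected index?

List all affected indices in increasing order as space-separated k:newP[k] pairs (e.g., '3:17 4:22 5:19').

P[k] = A[0] + ... + A[k]
P[k] includes A[3] iff k >= 3
Affected indices: 3, 4, ..., 8; delta = -10
  P[3]: 12 + -10 = 2
  P[4]: 32 + -10 = 22
  P[5]: 23 + -10 = 13
  P[6]: 17 + -10 = 7
  P[7]: 32 + -10 = 22
  P[8]: 37 + -10 = 27

Answer: 3:2 4:22 5:13 6:7 7:22 8:27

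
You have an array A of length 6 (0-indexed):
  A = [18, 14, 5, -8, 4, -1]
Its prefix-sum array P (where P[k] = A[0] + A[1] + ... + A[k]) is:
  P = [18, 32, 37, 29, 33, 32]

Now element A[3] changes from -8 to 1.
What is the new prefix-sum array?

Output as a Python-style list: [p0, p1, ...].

Answer: [18, 32, 37, 38, 42, 41]

Derivation:
Change: A[3] -8 -> 1, delta = 9
P[k] for k < 3: unchanged (A[3] not included)
P[k] for k >= 3: shift by delta = 9
  P[0] = 18 + 0 = 18
  P[1] = 32 + 0 = 32
  P[2] = 37 + 0 = 37
  P[3] = 29 + 9 = 38
  P[4] = 33 + 9 = 42
  P[5] = 32 + 9 = 41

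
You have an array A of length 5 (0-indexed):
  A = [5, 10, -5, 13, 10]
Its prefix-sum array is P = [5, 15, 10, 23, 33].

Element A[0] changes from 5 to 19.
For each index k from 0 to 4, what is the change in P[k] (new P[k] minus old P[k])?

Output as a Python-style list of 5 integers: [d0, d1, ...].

Answer: [14, 14, 14, 14, 14]

Derivation:
Element change: A[0] 5 -> 19, delta = 14
For k < 0: P[k] unchanged, delta_P[k] = 0
For k >= 0: P[k] shifts by exactly 14
Delta array: [14, 14, 14, 14, 14]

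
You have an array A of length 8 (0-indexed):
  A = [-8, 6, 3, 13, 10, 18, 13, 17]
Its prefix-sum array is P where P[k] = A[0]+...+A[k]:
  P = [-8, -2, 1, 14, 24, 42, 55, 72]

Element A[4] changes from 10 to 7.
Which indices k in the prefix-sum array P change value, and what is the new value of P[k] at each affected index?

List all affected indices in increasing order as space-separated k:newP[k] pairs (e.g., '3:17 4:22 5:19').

Answer: 4:21 5:39 6:52 7:69

Derivation:
P[k] = A[0] + ... + A[k]
P[k] includes A[4] iff k >= 4
Affected indices: 4, 5, ..., 7; delta = -3
  P[4]: 24 + -3 = 21
  P[5]: 42 + -3 = 39
  P[6]: 55 + -3 = 52
  P[7]: 72 + -3 = 69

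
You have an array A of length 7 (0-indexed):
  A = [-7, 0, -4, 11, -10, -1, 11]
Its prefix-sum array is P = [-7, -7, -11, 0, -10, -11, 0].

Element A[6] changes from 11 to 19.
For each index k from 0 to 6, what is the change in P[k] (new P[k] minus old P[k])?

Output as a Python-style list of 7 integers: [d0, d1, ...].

Element change: A[6] 11 -> 19, delta = 8
For k < 6: P[k] unchanged, delta_P[k] = 0
For k >= 6: P[k] shifts by exactly 8
Delta array: [0, 0, 0, 0, 0, 0, 8]

Answer: [0, 0, 0, 0, 0, 0, 8]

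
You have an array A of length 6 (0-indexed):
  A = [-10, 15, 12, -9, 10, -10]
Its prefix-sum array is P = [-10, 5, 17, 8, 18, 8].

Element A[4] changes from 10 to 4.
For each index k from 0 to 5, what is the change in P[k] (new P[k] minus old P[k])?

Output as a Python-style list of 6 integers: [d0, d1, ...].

Answer: [0, 0, 0, 0, -6, -6]

Derivation:
Element change: A[4] 10 -> 4, delta = -6
For k < 4: P[k] unchanged, delta_P[k] = 0
For k >= 4: P[k] shifts by exactly -6
Delta array: [0, 0, 0, 0, -6, -6]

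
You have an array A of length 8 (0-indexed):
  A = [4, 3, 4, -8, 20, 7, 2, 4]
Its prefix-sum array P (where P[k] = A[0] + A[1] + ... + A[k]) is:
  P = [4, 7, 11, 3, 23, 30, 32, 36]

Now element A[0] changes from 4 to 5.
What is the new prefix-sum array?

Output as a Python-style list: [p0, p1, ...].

Change: A[0] 4 -> 5, delta = 1
P[k] for k < 0: unchanged (A[0] not included)
P[k] for k >= 0: shift by delta = 1
  P[0] = 4 + 1 = 5
  P[1] = 7 + 1 = 8
  P[2] = 11 + 1 = 12
  P[3] = 3 + 1 = 4
  P[4] = 23 + 1 = 24
  P[5] = 30 + 1 = 31
  P[6] = 32 + 1 = 33
  P[7] = 36 + 1 = 37

Answer: [5, 8, 12, 4, 24, 31, 33, 37]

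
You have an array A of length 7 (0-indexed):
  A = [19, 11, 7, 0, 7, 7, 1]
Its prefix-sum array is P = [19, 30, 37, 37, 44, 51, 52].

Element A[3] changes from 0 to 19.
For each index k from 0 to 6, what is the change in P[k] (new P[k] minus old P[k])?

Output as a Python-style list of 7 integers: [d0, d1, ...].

Element change: A[3] 0 -> 19, delta = 19
For k < 3: P[k] unchanged, delta_P[k] = 0
For k >= 3: P[k] shifts by exactly 19
Delta array: [0, 0, 0, 19, 19, 19, 19]

Answer: [0, 0, 0, 19, 19, 19, 19]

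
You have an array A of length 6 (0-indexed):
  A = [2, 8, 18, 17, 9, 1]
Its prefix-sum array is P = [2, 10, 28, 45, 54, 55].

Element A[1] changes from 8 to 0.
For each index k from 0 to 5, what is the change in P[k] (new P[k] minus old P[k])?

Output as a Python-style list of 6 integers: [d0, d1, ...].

Element change: A[1] 8 -> 0, delta = -8
For k < 1: P[k] unchanged, delta_P[k] = 0
For k >= 1: P[k] shifts by exactly -8
Delta array: [0, -8, -8, -8, -8, -8]

Answer: [0, -8, -8, -8, -8, -8]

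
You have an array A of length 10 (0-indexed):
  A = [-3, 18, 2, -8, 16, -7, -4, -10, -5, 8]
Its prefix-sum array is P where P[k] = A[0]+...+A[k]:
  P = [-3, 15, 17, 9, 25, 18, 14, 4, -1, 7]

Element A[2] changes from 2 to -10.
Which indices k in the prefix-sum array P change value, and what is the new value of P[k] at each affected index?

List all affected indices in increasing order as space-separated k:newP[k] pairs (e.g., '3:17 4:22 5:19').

Answer: 2:5 3:-3 4:13 5:6 6:2 7:-8 8:-13 9:-5

Derivation:
P[k] = A[0] + ... + A[k]
P[k] includes A[2] iff k >= 2
Affected indices: 2, 3, ..., 9; delta = -12
  P[2]: 17 + -12 = 5
  P[3]: 9 + -12 = -3
  P[4]: 25 + -12 = 13
  P[5]: 18 + -12 = 6
  P[6]: 14 + -12 = 2
  P[7]: 4 + -12 = -8
  P[8]: -1 + -12 = -13
  P[9]: 7 + -12 = -5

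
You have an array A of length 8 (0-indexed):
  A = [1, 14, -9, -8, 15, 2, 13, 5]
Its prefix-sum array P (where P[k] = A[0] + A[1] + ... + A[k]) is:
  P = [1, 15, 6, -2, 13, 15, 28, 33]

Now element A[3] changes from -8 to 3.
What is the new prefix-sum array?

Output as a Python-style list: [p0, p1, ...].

Change: A[3] -8 -> 3, delta = 11
P[k] for k < 3: unchanged (A[3] not included)
P[k] for k >= 3: shift by delta = 11
  P[0] = 1 + 0 = 1
  P[1] = 15 + 0 = 15
  P[2] = 6 + 0 = 6
  P[3] = -2 + 11 = 9
  P[4] = 13 + 11 = 24
  P[5] = 15 + 11 = 26
  P[6] = 28 + 11 = 39
  P[7] = 33 + 11 = 44

Answer: [1, 15, 6, 9, 24, 26, 39, 44]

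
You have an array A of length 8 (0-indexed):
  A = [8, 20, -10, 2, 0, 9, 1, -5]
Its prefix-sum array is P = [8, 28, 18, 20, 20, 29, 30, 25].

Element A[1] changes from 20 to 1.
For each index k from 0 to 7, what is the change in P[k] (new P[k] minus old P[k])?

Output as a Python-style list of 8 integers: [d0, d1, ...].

Answer: [0, -19, -19, -19, -19, -19, -19, -19]

Derivation:
Element change: A[1] 20 -> 1, delta = -19
For k < 1: P[k] unchanged, delta_P[k] = 0
For k >= 1: P[k] shifts by exactly -19
Delta array: [0, -19, -19, -19, -19, -19, -19, -19]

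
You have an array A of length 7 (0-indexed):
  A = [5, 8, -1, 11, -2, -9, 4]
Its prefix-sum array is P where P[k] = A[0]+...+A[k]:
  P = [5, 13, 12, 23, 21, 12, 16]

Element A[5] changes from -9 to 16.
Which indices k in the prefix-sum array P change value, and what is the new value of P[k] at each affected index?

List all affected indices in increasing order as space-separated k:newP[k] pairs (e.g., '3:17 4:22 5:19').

Answer: 5:37 6:41

Derivation:
P[k] = A[0] + ... + A[k]
P[k] includes A[5] iff k >= 5
Affected indices: 5, 6, ..., 6; delta = 25
  P[5]: 12 + 25 = 37
  P[6]: 16 + 25 = 41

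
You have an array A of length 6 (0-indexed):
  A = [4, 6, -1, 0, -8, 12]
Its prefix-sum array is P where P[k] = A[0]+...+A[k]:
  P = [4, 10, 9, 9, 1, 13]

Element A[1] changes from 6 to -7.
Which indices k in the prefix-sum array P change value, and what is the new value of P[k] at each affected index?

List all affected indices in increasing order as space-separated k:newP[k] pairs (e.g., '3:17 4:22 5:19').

P[k] = A[0] + ... + A[k]
P[k] includes A[1] iff k >= 1
Affected indices: 1, 2, ..., 5; delta = -13
  P[1]: 10 + -13 = -3
  P[2]: 9 + -13 = -4
  P[3]: 9 + -13 = -4
  P[4]: 1 + -13 = -12
  P[5]: 13 + -13 = 0

Answer: 1:-3 2:-4 3:-4 4:-12 5:0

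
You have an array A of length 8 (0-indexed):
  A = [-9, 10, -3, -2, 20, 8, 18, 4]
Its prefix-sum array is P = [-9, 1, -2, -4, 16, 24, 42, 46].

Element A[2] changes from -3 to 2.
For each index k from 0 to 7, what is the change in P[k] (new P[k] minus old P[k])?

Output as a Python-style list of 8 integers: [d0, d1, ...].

Answer: [0, 0, 5, 5, 5, 5, 5, 5]

Derivation:
Element change: A[2] -3 -> 2, delta = 5
For k < 2: P[k] unchanged, delta_P[k] = 0
For k >= 2: P[k] shifts by exactly 5
Delta array: [0, 0, 5, 5, 5, 5, 5, 5]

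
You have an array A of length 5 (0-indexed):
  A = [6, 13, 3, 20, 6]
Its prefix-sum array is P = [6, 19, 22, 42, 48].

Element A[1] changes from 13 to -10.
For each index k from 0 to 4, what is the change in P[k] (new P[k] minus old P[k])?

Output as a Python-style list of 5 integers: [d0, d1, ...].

Element change: A[1] 13 -> -10, delta = -23
For k < 1: P[k] unchanged, delta_P[k] = 0
For k >= 1: P[k] shifts by exactly -23
Delta array: [0, -23, -23, -23, -23]

Answer: [0, -23, -23, -23, -23]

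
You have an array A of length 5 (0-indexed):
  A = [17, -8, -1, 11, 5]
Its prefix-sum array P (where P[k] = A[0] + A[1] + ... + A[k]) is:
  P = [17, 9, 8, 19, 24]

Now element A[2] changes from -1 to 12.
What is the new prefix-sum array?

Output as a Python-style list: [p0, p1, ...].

Answer: [17, 9, 21, 32, 37]

Derivation:
Change: A[2] -1 -> 12, delta = 13
P[k] for k < 2: unchanged (A[2] not included)
P[k] for k >= 2: shift by delta = 13
  P[0] = 17 + 0 = 17
  P[1] = 9 + 0 = 9
  P[2] = 8 + 13 = 21
  P[3] = 19 + 13 = 32
  P[4] = 24 + 13 = 37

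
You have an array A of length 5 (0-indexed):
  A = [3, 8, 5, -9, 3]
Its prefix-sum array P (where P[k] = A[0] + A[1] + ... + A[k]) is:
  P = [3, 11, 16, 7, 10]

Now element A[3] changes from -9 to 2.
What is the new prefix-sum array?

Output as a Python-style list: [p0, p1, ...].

Answer: [3, 11, 16, 18, 21]

Derivation:
Change: A[3] -9 -> 2, delta = 11
P[k] for k < 3: unchanged (A[3] not included)
P[k] for k >= 3: shift by delta = 11
  P[0] = 3 + 0 = 3
  P[1] = 11 + 0 = 11
  P[2] = 16 + 0 = 16
  P[3] = 7 + 11 = 18
  P[4] = 10 + 11 = 21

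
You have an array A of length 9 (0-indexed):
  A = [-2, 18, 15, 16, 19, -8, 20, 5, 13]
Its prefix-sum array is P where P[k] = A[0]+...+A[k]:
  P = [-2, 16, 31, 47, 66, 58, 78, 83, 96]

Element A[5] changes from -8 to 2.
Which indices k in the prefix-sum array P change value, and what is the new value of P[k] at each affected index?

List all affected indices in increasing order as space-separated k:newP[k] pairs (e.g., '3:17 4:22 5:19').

Answer: 5:68 6:88 7:93 8:106

Derivation:
P[k] = A[0] + ... + A[k]
P[k] includes A[5] iff k >= 5
Affected indices: 5, 6, ..., 8; delta = 10
  P[5]: 58 + 10 = 68
  P[6]: 78 + 10 = 88
  P[7]: 83 + 10 = 93
  P[8]: 96 + 10 = 106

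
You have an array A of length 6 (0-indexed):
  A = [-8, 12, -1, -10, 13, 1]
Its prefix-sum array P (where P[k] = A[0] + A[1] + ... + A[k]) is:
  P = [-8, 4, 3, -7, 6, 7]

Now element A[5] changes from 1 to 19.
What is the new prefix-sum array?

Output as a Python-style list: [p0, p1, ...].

Change: A[5] 1 -> 19, delta = 18
P[k] for k < 5: unchanged (A[5] not included)
P[k] for k >= 5: shift by delta = 18
  P[0] = -8 + 0 = -8
  P[1] = 4 + 0 = 4
  P[2] = 3 + 0 = 3
  P[3] = -7 + 0 = -7
  P[4] = 6 + 0 = 6
  P[5] = 7 + 18 = 25

Answer: [-8, 4, 3, -7, 6, 25]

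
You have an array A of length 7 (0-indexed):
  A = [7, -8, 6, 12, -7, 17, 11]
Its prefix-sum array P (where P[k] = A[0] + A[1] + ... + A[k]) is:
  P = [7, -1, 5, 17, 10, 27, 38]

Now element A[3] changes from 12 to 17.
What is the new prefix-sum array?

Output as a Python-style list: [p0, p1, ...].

Answer: [7, -1, 5, 22, 15, 32, 43]

Derivation:
Change: A[3] 12 -> 17, delta = 5
P[k] for k < 3: unchanged (A[3] not included)
P[k] for k >= 3: shift by delta = 5
  P[0] = 7 + 0 = 7
  P[1] = -1 + 0 = -1
  P[2] = 5 + 0 = 5
  P[3] = 17 + 5 = 22
  P[4] = 10 + 5 = 15
  P[5] = 27 + 5 = 32
  P[6] = 38 + 5 = 43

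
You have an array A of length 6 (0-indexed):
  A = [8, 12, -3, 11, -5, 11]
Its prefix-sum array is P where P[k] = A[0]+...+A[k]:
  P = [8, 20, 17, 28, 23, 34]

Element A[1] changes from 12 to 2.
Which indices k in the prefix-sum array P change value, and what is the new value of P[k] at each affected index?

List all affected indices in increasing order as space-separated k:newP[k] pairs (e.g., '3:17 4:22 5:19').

P[k] = A[0] + ... + A[k]
P[k] includes A[1] iff k >= 1
Affected indices: 1, 2, ..., 5; delta = -10
  P[1]: 20 + -10 = 10
  P[2]: 17 + -10 = 7
  P[3]: 28 + -10 = 18
  P[4]: 23 + -10 = 13
  P[5]: 34 + -10 = 24

Answer: 1:10 2:7 3:18 4:13 5:24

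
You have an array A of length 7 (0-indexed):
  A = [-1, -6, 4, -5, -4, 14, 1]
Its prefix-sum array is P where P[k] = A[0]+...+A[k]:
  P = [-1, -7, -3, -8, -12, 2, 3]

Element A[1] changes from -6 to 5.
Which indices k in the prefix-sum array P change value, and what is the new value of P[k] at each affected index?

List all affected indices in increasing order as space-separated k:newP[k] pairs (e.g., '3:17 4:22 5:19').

P[k] = A[0] + ... + A[k]
P[k] includes A[1] iff k >= 1
Affected indices: 1, 2, ..., 6; delta = 11
  P[1]: -7 + 11 = 4
  P[2]: -3 + 11 = 8
  P[3]: -8 + 11 = 3
  P[4]: -12 + 11 = -1
  P[5]: 2 + 11 = 13
  P[6]: 3 + 11 = 14

Answer: 1:4 2:8 3:3 4:-1 5:13 6:14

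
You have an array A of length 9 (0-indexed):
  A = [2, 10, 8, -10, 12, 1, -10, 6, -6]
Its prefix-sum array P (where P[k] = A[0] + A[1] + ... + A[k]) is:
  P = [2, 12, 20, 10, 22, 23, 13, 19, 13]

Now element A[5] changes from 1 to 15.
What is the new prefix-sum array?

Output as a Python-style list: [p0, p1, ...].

Answer: [2, 12, 20, 10, 22, 37, 27, 33, 27]

Derivation:
Change: A[5] 1 -> 15, delta = 14
P[k] for k < 5: unchanged (A[5] not included)
P[k] for k >= 5: shift by delta = 14
  P[0] = 2 + 0 = 2
  P[1] = 12 + 0 = 12
  P[2] = 20 + 0 = 20
  P[3] = 10 + 0 = 10
  P[4] = 22 + 0 = 22
  P[5] = 23 + 14 = 37
  P[6] = 13 + 14 = 27
  P[7] = 19 + 14 = 33
  P[8] = 13 + 14 = 27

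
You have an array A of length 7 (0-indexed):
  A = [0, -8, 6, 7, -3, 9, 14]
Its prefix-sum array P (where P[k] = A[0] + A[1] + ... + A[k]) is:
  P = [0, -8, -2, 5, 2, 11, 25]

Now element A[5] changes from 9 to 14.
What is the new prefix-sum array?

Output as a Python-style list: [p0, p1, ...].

Answer: [0, -8, -2, 5, 2, 16, 30]

Derivation:
Change: A[5] 9 -> 14, delta = 5
P[k] for k < 5: unchanged (A[5] not included)
P[k] for k >= 5: shift by delta = 5
  P[0] = 0 + 0 = 0
  P[1] = -8 + 0 = -8
  P[2] = -2 + 0 = -2
  P[3] = 5 + 0 = 5
  P[4] = 2 + 0 = 2
  P[5] = 11 + 5 = 16
  P[6] = 25 + 5 = 30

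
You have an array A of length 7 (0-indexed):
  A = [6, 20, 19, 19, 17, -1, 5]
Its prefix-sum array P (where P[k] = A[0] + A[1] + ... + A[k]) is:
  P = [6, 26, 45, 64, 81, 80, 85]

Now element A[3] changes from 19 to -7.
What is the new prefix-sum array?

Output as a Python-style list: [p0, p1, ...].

Answer: [6, 26, 45, 38, 55, 54, 59]

Derivation:
Change: A[3] 19 -> -7, delta = -26
P[k] for k < 3: unchanged (A[3] not included)
P[k] for k >= 3: shift by delta = -26
  P[0] = 6 + 0 = 6
  P[1] = 26 + 0 = 26
  P[2] = 45 + 0 = 45
  P[3] = 64 + -26 = 38
  P[4] = 81 + -26 = 55
  P[5] = 80 + -26 = 54
  P[6] = 85 + -26 = 59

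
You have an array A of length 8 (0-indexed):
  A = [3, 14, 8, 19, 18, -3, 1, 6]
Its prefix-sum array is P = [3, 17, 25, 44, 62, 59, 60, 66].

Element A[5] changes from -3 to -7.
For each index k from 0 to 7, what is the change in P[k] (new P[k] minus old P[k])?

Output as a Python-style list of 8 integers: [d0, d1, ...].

Answer: [0, 0, 0, 0, 0, -4, -4, -4]

Derivation:
Element change: A[5] -3 -> -7, delta = -4
For k < 5: P[k] unchanged, delta_P[k] = 0
For k >= 5: P[k] shifts by exactly -4
Delta array: [0, 0, 0, 0, 0, -4, -4, -4]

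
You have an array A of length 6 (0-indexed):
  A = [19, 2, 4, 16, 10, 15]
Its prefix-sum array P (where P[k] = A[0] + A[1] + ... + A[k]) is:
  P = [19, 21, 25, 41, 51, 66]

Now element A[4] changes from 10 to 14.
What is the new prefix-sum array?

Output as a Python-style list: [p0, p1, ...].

Answer: [19, 21, 25, 41, 55, 70]

Derivation:
Change: A[4] 10 -> 14, delta = 4
P[k] for k < 4: unchanged (A[4] not included)
P[k] for k >= 4: shift by delta = 4
  P[0] = 19 + 0 = 19
  P[1] = 21 + 0 = 21
  P[2] = 25 + 0 = 25
  P[3] = 41 + 0 = 41
  P[4] = 51 + 4 = 55
  P[5] = 66 + 4 = 70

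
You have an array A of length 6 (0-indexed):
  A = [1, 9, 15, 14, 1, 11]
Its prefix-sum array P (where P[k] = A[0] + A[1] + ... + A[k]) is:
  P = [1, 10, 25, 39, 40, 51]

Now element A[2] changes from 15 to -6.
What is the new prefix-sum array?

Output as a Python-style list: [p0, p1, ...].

Answer: [1, 10, 4, 18, 19, 30]

Derivation:
Change: A[2] 15 -> -6, delta = -21
P[k] for k < 2: unchanged (A[2] not included)
P[k] for k >= 2: shift by delta = -21
  P[0] = 1 + 0 = 1
  P[1] = 10 + 0 = 10
  P[2] = 25 + -21 = 4
  P[3] = 39 + -21 = 18
  P[4] = 40 + -21 = 19
  P[5] = 51 + -21 = 30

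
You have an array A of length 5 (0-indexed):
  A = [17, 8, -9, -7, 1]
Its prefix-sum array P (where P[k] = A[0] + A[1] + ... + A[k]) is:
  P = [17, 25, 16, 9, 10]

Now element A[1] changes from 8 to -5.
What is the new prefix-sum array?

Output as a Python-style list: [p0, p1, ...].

Change: A[1] 8 -> -5, delta = -13
P[k] for k < 1: unchanged (A[1] not included)
P[k] for k >= 1: shift by delta = -13
  P[0] = 17 + 0 = 17
  P[1] = 25 + -13 = 12
  P[2] = 16 + -13 = 3
  P[3] = 9 + -13 = -4
  P[4] = 10 + -13 = -3

Answer: [17, 12, 3, -4, -3]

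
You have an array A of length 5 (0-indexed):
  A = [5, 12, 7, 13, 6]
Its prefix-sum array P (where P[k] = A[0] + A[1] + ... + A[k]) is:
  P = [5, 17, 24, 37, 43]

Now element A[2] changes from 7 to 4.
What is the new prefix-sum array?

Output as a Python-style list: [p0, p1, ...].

Change: A[2] 7 -> 4, delta = -3
P[k] for k < 2: unchanged (A[2] not included)
P[k] for k >= 2: shift by delta = -3
  P[0] = 5 + 0 = 5
  P[1] = 17 + 0 = 17
  P[2] = 24 + -3 = 21
  P[3] = 37 + -3 = 34
  P[4] = 43 + -3 = 40

Answer: [5, 17, 21, 34, 40]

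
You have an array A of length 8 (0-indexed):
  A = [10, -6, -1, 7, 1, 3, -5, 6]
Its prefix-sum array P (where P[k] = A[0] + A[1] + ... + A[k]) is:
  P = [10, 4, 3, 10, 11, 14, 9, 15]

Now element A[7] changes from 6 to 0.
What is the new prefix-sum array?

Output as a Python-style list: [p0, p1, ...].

Answer: [10, 4, 3, 10, 11, 14, 9, 9]

Derivation:
Change: A[7] 6 -> 0, delta = -6
P[k] for k < 7: unchanged (A[7] not included)
P[k] for k >= 7: shift by delta = -6
  P[0] = 10 + 0 = 10
  P[1] = 4 + 0 = 4
  P[2] = 3 + 0 = 3
  P[3] = 10 + 0 = 10
  P[4] = 11 + 0 = 11
  P[5] = 14 + 0 = 14
  P[6] = 9 + 0 = 9
  P[7] = 15 + -6 = 9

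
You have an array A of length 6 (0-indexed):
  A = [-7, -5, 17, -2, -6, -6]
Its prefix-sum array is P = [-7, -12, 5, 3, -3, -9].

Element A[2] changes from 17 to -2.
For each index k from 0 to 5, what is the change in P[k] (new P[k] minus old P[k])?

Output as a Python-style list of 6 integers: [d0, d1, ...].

Element change: A[2] 17 -> -2, delta = -19
For k < 2: P[k] unchanged, delta_P[k] = 0
For k >= 2: P[k] shifts by exactly -19
Delta array: [0, 0, -19, -19, -19, -19]

Answer: [0, 0, -19, -19, -19, -19]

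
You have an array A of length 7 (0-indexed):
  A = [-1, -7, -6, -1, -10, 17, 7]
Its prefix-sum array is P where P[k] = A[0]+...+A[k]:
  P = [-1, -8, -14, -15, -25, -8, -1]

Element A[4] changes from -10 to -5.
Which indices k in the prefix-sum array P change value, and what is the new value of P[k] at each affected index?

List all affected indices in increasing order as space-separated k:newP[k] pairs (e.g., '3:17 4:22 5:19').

P[k] = A[0] + ... + A[k]
P[k] includes A[4] iff k >= 4
Affected indices: 4, 5, ..., 6; delta = 5
  P[4]: -25 + 5 = -20
  P[5]: -8 + 5 = -3
  P[6]: -1 + 5 = 4

Answer: 4:-20 5:-3 6:4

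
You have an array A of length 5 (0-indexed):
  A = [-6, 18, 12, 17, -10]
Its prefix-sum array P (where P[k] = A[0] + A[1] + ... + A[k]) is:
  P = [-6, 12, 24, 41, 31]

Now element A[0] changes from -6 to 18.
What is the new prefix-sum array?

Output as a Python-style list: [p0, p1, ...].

Answer: [18, 36, 48, 65, 55]

Derivation:
Change: A[0] -6 -> 18, delta = 24
P[k] for k < 0: unchanged (A[0] not included)
P[k] for k >= 0: shift by delta = 24
  P[0] = -6 + 24 = 18
  P[1] = 12 + 24 = 36
  P[2] = 24 + 24 = 48
  P[3] = 41 + 24 = 65
  P[4] = 31 + 24 = 55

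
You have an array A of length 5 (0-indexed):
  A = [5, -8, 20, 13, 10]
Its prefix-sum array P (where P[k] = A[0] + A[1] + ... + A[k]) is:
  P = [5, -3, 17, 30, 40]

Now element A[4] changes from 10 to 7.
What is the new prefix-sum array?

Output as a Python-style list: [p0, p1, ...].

Change: A[4] 10 -> 7, delta = -3
P[k] for k < 4: unchanged (A[4] not included)
P[k] for k >= 4: shift by delta = -3
  P[0] = 5 + 0 = 5
  P[1] = -3 + 0 = -3
  P[2] = 17 + 0 = 17
  P[3] = 30 + 0 = 30
  P[4] = 40 + -3 = 37

Answer: [5, -3, 17, 30, 37]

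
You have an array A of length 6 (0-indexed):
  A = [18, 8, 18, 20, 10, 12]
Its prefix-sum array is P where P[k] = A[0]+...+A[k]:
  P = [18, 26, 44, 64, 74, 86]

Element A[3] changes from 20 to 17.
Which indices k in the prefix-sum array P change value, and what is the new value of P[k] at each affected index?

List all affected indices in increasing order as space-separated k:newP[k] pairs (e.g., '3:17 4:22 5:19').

Answer: 3:61 4:71 5:83

Derivation:
P[k] = A[0] + ... + A[k]
P[k] includes A[3] iff k >= 3
Affected indices: 3, 4, ..., 5; delta = -3
  P[3]: 64 + -3 = 61
  P[4]: 74 + -3 = 71
  P[5]: 86 + -3 = 83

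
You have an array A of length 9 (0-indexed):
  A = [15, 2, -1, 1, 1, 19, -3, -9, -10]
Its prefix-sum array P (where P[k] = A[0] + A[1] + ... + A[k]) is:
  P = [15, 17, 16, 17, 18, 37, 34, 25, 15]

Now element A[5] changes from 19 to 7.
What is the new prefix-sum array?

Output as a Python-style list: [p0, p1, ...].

Change: A[5] 19 -> 7, delta = -12
P[k] for k < 5: unchanged (A[5] not included)
P[k] for k >= 5: shift by delta = -12
  P[0] = 15 + 0 = 15
  P[1] = 17 + 0 = 17
  P[2] = 16 + 0 = 16
  P[3] = 17 + 0 = 17
  P[4] = 18 + 0 = 18
  P[5] = 37 + -12 = 25
  P[6] = 34 + -12 = 22
  P[7] = 25 + -12 = 13
  P[8] = 15 + -12 = 3

Answer: [15, 17, 16, 17, 18, 25, 22, 13, 3]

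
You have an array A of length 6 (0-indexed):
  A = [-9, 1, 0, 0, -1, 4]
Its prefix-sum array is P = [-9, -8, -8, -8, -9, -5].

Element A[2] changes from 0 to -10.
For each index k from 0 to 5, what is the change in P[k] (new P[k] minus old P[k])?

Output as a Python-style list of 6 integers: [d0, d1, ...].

Answer: [0, 0, -10, -10, -10, -10]

Derivation:
Element change: A[2] 0 -> -10, delta = -10
For k < 2: P[k] unchanged, delta_P[k] = 0
For k >= 2: P[k] shifts by exactly -10
Delta array: [0, 0, -10, -10, -10, -10]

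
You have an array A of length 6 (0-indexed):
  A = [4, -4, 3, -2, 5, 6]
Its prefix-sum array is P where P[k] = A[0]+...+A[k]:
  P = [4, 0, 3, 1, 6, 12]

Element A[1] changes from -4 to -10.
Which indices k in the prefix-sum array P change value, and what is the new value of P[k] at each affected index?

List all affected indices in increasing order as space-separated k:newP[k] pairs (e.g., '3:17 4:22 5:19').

Answer: 1:-6 2:-3 3:-5 4:0 5:6

Derivation:
P[k] = A[0] + ... + A[k]
P[k] includes A[1] iff k >= 1
Affected indices: 1, 2, ..., 5; delta = -6
  P[1]: 0 + -6 = -6
  P[2]: 3 + -6 = -3
  P[3]: 1 + -6 = -5
  P[4]: 6 + -6 = 0
  P[5]: 12 + -6 = 6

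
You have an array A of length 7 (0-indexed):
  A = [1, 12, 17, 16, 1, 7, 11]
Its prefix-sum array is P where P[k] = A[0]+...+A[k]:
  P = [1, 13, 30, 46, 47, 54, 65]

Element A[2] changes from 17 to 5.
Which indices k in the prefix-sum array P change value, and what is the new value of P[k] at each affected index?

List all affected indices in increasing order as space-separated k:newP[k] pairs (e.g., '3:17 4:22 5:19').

P[k] = A[0] + ... + A[k]
P[k] includes A[2] iff k >= 2
Affected indices: 2, 3, ..., 6; delta = -12
  P[2]: 30 + -12 = 18
  P[3]: 46 + -12 = 34
  P[4]: 47 + -12 = 35
  P[5]: 54 + -12 = 42
  P[6]: 65 + -12 = 53

Answer: 2:18 3:34 4:35 5:42 6:53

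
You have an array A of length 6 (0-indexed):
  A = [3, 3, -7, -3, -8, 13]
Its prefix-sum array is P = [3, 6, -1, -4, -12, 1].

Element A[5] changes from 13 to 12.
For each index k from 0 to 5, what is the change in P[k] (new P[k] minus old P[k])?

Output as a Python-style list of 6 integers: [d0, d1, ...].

Answer: [0, 0, 0, 0, 0, -1]

Derivation:
Element change: A[5] 13 -> 12, delta = -1
For k < 5: P[k] unchanged, delta_P[k] = 0
For k >= 5: P[k] shifts by exactly -1
Delta array: [0, 0, 0, 0, 0, -1]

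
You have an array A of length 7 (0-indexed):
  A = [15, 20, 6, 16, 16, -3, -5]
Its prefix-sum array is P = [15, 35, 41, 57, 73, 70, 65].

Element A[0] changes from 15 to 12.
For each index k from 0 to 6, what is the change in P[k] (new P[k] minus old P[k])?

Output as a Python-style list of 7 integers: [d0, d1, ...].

Answer: [-3, -3, -3, -3, -3, -3, -3]

Derivation:
Element change: A[0] 15 -> 12, delta = -3
For k < 0: P[k] unchanged, delta_P[k] = 0
For k >= 0: P[k] shifts by exactly -3
Delta array: [-3, -3, -3, -3, -3, -3, -3]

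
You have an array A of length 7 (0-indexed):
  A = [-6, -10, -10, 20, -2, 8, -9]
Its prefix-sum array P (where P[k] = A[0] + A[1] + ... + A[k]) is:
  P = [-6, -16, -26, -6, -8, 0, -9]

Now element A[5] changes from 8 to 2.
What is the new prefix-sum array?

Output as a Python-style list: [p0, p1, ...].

Answer: [-6, -16, -26, -6, -8, -6, -15]

Derivation:
Change: A[5] 8 -> 2, delta = -6
P[k] for k < 5: unchanged (A[5] not included)
P[k] for k >= 5: shift by delta = -6
  P[0] = -6 + 0 = -6
  P[1] = -16 + 0 = -16
  P[2] = -26 + 0 = -26
  P[3] = -6 + 0 = -6
  P[4] = -8 + 0 = -8
  P[5] = 0 + -6 = -6
  P[6] = -9 + -6 = -15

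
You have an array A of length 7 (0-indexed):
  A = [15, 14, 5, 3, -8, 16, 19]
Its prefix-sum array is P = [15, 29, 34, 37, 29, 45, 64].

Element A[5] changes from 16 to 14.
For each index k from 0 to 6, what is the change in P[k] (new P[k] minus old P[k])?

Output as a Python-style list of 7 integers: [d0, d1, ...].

Answer: [0, 0, 0, 0, 0, -2, -2]

Derivation:
Element change: A[5] 16 -> 14, delta = -2
For k < 5: P[k] unchanged, delta_P[k] = 0
For k >= 5: P[k] shifts by exactly -2
Delta array: [0, 0, 0, 0, 0, -2, -2]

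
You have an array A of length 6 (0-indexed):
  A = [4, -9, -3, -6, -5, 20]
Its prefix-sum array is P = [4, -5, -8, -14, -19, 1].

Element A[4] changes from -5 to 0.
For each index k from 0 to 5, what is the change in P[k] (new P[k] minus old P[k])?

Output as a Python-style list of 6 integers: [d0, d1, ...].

Answer: [0, 0, 0, 0, 5, 5]

Derivation:
Element change: A[4] -5 -> 0, delta = 5
For k < 4: P[k] unchanged, delta_P[k] = 0
For k >= 4: P[k] shifts by exactly 5
Delta array: [0, 0, 0, 0, 5, 5]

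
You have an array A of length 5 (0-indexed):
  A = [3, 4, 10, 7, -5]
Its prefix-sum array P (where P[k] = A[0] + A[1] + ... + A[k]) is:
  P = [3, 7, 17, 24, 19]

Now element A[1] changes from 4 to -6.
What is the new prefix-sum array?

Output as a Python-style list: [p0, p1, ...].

Answer: [3, -3, 7, 14, 9]

Derivation:
Change: A[1] 4 -> -6, delta = -10
P[k] for k < 1: unchanged (A[1] not included)
P[k] for k >= 1: shift by delta = -10
  P[0] = 3 + 0 = 3
  P[1] = 7 + -10 = -3
  P[2] = 17 + -10 = 7
  P[3] = 24 + -10 = 14
  P[4] = 19 + -10 = 9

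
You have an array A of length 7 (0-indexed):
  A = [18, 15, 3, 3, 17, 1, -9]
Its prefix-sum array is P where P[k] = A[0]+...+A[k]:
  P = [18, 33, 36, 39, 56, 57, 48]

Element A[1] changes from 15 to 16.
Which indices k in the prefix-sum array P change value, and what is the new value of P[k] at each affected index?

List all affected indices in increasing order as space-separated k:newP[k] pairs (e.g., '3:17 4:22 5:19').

Answer: 1:34 2:37 3:40 4:57 5:58 6:49

Derivation:
P[k] = A[0] + ... + A[k]
P[k] includes A[1] iff k >= 1
Affected indices: 1, 2, ..., 6; delta = 1
  P[1]: 33 + 1 = 34
  P[2]: 36 + 1 = 37
  P[3]: 39 + 1 = 40
  P[4]: 56 + 1 = 57
  P[5]: 57 + 1 = 58
  P[6]: 48 + 1 = 49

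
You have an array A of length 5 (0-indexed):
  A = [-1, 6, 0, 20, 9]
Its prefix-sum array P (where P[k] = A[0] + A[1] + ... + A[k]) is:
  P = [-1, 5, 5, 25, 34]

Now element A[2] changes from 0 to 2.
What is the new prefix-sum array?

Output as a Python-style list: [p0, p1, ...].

Change: A[2] 0 -> 2, delta = 2
P[k] for k < 2: unchanged (A[2] not included)
P[k] for k >= 2: shift by delta = 2
  P[0] = -1 + 0 = -1
  P[1] = 5 + 0 = 5
  P[2] = 5 + 2 = 7
  P[3] = 25 + 2 = 27
  P[4] = 34 + 2 = 36

Answer: [-1, 5, 7, 27, 36]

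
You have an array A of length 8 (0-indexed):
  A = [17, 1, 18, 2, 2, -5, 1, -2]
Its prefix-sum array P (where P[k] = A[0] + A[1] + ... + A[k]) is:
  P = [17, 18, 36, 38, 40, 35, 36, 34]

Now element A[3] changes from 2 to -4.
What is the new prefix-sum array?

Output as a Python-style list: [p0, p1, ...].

Change: A[3] 2 -> -4, delta = -6
P[k] for k < 3: unchanged (A[3] not included)
P[k] for k >= 3: shift by delta = -6
  P[0] = 17 + 0 = 17
  P[1] = 18 + 0 = 18
  P[2] = 36 + 0 = 36
  P[3] = 38 + -6 = 32
  P[4] = 40 + -6 = 34
  P[5] = 35 + -6 = 29
  P[6] = 36 + -6 = 30
  P[7] = 34 + -6 = 28

Answer: [17, 18, 36, 32, 34, 29, 30, 28]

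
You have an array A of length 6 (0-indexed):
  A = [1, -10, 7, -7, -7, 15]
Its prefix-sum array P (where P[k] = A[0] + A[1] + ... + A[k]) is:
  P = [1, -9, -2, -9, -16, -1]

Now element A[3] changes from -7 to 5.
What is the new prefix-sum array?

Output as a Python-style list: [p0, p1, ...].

Answer: [1, -9, -2, 3, -4, 11]

Derivation:
Change: A[3] -7 -> 5, delta = 12
P[k] for k < 3: unchanged (A[3] not included)
P[k] for k >= 3: shift by delta = 12
  P[0] = 1 + 0 = 1
  P[1] = -9 + 0 = -9
  P[2] = -2 + 0 = -2
  P[3] = -9 + 12 = 3
  P[4] = -16 + 12 = -4
  P[5] = -1 + 12 = 11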